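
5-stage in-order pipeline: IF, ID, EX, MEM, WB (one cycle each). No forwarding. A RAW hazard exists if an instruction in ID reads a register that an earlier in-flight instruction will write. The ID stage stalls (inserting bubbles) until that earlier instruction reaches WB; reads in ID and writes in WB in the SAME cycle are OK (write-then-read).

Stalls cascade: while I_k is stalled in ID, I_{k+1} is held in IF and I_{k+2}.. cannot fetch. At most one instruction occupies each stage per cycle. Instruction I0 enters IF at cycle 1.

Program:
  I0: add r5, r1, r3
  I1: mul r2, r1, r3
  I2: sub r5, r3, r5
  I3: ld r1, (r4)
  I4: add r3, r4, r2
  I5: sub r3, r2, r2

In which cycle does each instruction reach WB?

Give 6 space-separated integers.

I0 add r5 <- r1,r3: IF@1 ID@2 stall=0 (-) EX@3 MEM@4 WB@5
I1 mul r2 <- r1,r3: IF@2 ID@3 stall=0 (-) EX@4 MEM@5 WB@6
I2 sub r5 <- r3,r5: IF@3 ID@4 stall=1 (RAW on I0.r5 (WB@5)) EX@6 MEM@7 WB@8
I3 ld r1 <- r4: IF@4 ID@6 stall=0 (-) EX@7 MEM@8 WB@9
I4 add r3 <- r4,r2: IF@6 ID@7 stall=0 (-) EX@8 MEM@9 WB@10
I5 sub r3 <- r2,r2: IF@7 ID@8 stall=0 (-) EX@9 MEM@10 WB@11

Answer: 5 6 8 9 10 11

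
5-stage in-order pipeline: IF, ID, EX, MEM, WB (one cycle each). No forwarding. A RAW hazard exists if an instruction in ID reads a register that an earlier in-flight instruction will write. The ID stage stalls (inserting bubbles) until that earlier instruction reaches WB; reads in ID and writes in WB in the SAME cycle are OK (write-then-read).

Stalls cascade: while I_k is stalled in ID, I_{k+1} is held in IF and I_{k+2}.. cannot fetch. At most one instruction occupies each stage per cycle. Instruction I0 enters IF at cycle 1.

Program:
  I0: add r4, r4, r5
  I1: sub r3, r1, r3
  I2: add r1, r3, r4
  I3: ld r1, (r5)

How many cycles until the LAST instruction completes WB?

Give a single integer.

Answer: 10

Derivation:
I0 add r4 <- r4,r5: IF@1 ID@2 stall=0 (-) EX@3 MEM@4 WB@5
I1 sub r3 <- r1,r3: IF@2 ID@3 stall=0 (-) EX@4 MEM@5 WB@6
I2 add r1 <- r3,r4: IF@3 ID@4 stall=2 (RAW on I1.r3 (WB@6)) EX@7 MEM@8 WB@9
I3 ld r1 <- r5: IF@4 ID@7 stall=0 (-) EX@8 MEM@9 WB@10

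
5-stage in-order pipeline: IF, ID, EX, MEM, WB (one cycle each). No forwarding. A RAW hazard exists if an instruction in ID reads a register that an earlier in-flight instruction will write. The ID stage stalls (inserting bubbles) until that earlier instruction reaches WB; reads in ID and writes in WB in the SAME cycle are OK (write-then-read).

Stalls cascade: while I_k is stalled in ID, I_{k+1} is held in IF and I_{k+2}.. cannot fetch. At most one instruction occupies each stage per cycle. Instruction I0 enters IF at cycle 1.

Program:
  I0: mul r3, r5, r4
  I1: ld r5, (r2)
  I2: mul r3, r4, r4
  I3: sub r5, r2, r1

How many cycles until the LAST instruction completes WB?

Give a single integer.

Answer: 8

Derivation:
I0 mul r3 <- r5,r4: IF@1 ID@2 stall=0 (-) EX@3 MEM@4 WB@5
I1 ld r5 <- r2: IF@2 ID@3 stall=0 (-) EX@4 MEM@5 WB@6
I2 mul r3 <- r4,r4: IF@3 ID@4 stall=0 (-) EX@5 MEM@6 WB@7
I3 sub r5 <- r2,r1: IF@4 ID@5 stall=0 (-) EX@6 MEM@7 WB@8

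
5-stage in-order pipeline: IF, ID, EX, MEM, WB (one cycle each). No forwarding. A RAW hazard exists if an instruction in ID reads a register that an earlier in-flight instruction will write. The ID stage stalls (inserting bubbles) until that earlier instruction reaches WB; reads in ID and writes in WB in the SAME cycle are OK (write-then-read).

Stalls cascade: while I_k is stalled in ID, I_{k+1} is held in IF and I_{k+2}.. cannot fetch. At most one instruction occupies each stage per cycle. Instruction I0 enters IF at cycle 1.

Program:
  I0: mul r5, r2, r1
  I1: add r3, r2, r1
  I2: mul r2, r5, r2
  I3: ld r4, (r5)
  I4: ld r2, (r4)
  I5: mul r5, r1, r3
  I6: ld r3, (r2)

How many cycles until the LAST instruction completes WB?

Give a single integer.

I0 mul r5 <- r2,r1: IF@1 ID@2 stall=0 (-) EX@3 MEM@4 WB@5
I1 add r3 <- r2,r1: IF@2 ID@3 stall=0 (-) EX@4 MEM@5 WB@6
I2 mul r2 <- r5,r2: IF@3 ID@4 stall=1 (RAW on I0.r5 (WB@5)) EX@6 MEM@7 WB@8
I3 ld r4 <- r5: IF@4 ID@6 stall=0 (-) EX@7 MEM@8 WB@9
I4 ld r2 <- r4: IF@6 ID@7 stall=2 (RAW on I3.r4 (WB@9)) EX@10 MEM@11 WB@12
I5 mul r5 <- r1,r3: IF@7 ID@10 stall=0 (-) EX@11 MEM@12 WB@13
I6 ld r3 <- r2: IF@10 ID@11 stall=1 (RAW on I4.r2 (WB@12)) EX@13 MEM@14 WB@15

Answer: 15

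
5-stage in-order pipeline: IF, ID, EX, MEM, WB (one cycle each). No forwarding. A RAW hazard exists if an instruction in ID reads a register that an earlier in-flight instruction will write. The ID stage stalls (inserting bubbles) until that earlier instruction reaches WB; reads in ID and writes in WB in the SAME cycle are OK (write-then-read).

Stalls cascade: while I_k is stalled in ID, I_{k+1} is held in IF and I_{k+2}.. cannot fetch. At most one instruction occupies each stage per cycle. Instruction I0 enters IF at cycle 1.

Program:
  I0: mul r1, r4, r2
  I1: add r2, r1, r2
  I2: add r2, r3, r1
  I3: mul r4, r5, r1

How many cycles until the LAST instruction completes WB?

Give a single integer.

I0 mul r1 <- r4,r2: IF@1 ID@2 stall=0 (-) EX@3 MEM@4 WB@5
I1 add r2 <- r1,r2: IF@2 ID@3 stall=2 (RAW on I0.r1 (WB@5)) EX@6 MEM@7 WB@8
I2 add r2 <- r3,r1: IF@3 ID@6 stall=0 (-) EX@7 MEM@8 WB@9
I3 mul r4 <- r5,r1: IF@6 ID@7 stall=0 (-) EX@8 MEM@9 WB@10

Answer: 10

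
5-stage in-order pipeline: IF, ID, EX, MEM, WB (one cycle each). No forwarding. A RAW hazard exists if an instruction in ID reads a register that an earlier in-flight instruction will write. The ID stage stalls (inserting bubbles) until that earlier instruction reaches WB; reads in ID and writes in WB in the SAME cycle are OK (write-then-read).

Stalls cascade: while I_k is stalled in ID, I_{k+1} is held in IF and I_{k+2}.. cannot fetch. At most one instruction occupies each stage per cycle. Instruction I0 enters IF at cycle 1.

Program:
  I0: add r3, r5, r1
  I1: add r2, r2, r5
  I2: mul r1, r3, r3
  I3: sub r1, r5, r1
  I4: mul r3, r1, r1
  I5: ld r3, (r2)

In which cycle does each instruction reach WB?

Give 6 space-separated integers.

I0 add r3 <- r5,r1: IF@1 ID@2 stall=0 (-) EX@3 MEM@4 WB@5
I1 add r2 <- r2,r5: IF@2 ID@3 stall=0 (-) EX@4 MEM@5 WB@6
I2 mul r1 <- r3,r3: IF@3 ID@4 stall=1 (RAW on I0.r3 (WB@5)) EX@6 MEM@7 WB@8
I3 sub r1 <- r5,r1: IF@4 ID@6 stall=2 (RAW on I2.r1 (WB@8)) EX@9 MEM@10 WB@11
I4 mul r3 <- r1,r1: IF@6 ID@9 stall=2 (RAW on I3.r1 (WB@11)) EX@12 MEM@13 WB@14
I5 ld r3 <- r2: IF@9 ID@12 stall=0 (-) EX@13 MEM@14 WB@15

Answer: 5 6 8 11 14 15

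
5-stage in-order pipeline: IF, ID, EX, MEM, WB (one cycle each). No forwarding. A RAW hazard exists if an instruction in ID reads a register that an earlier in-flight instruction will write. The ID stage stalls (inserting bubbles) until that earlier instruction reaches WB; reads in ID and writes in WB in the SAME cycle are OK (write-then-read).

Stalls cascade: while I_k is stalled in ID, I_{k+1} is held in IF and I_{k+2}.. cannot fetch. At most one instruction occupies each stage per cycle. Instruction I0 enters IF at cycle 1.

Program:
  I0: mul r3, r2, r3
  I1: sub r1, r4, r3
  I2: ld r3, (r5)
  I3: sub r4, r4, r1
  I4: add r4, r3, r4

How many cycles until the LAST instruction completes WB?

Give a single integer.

I0 mul r3 <- r2,r3: IF@1 ID@2 stall=0 (-) EX@3 MEM@4 WB@5
I1 sub r1 <- r4,r3: IF@2 ID@3 stall=2 (RAW on I0.r3 (WB@5)) EX@6 MEM@7 WB@8
I2 ld r3 <- r5: IF@3 ID@6 stall=0 (-) EX@7 MEM@8 WB@9
I3 sub r4 <- r4,r1: IF@6 ID@7 stall=1 (RAW on I1.r1 (WB@8)) EX@9 MEM@10 WB@11
I4 add r4 <- r3,r4: IF@7 ID@9 stall=2 (RAW on I3.r4 (WB@11)) EX@12 MEM@13 WB@14

Answer: 14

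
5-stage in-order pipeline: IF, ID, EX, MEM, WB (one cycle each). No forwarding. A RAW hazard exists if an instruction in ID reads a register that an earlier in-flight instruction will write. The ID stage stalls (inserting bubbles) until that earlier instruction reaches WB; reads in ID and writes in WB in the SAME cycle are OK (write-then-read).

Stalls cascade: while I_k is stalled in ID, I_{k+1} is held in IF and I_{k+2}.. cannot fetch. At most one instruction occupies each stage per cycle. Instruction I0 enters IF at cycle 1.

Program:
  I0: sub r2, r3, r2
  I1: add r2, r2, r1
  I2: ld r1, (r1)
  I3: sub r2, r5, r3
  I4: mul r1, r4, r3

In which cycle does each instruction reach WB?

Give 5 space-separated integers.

I0 sub r2 <- r3,r2: IF@1 ID@2 stall=0 (-) EX@3 MEM@4 WB@5
I1 add r2 <- r2,r1: IF@2 ID@3 stall=2 (RAW on I0.r2 (WB@5)) EX@6 MEM@7 WB@8
I2 ld r1 <- r1: IF@3 ID@6 stall=0 (-) EX@7 MEM@8 WB@9
I3 sub r2 <- r5,r3: IF@6 ID@7 stall=0 (-) EX@8 MEM@9 WB@10
I4 mul r1 <- r4,r3: IF@7 ID@8 stall=0 (-) EX@9 MEM@10 WB@11

Answer: 5 8 9 10 11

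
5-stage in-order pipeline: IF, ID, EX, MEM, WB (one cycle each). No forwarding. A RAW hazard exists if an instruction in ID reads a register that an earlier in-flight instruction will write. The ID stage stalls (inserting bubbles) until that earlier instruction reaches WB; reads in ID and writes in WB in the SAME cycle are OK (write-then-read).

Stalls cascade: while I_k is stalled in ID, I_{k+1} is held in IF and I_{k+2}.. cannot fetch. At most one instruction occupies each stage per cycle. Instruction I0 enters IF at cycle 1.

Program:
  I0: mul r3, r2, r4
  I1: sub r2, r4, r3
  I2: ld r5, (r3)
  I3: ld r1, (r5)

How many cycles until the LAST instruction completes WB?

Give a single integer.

Answer: 12

Derivation:
I0 mul r3 <- r2,r4: IF@1 ID@2 stall=0 (-) EX@3 MEM@4 WB@5
I1 sub r2 <- r4,r3: IF@2 ID@3 stall=2 (RAW on I0.r3 (WB@5)) EX@6 MEM@7 WB@8
I2 ld r5 <- r3: IF@3 ID@6 stall=0 (-) EX@7 MEM@8 WB@9
I3 ld r1 <- r5: IF@6 ID@7 stall=2 (RAW on I2.r5 (WB@9)) EX@10 MEM@11 WB@12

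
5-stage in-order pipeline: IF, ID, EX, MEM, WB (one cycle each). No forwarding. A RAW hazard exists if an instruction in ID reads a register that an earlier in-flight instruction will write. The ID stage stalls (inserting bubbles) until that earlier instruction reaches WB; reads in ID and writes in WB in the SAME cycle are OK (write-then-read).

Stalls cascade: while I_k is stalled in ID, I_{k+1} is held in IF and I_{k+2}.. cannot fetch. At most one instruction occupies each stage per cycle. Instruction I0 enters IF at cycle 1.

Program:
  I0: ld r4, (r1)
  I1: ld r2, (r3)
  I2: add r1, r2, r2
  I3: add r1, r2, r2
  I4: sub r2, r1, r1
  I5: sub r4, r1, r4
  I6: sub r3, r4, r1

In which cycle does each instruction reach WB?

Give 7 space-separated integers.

Answer: 5 6 9 10 13 14 17

Derivation:
I0 ld r4 <- r1: IF@1 ID@2 stall=0 (-) EX@3 MEM@4 WB@5
I1 ld r2 <- r3: IF@2 ID@3 stall=0 (-) EX@4 MEM@5 WB@6
I2 add r1 <- r2,r2: IF@3 ID@4 stall=2 (RAW on I1.r2 (WB@6)) EX@7 MEM@8 WB@9
I3 add r1 <- r2,r2: IF@4 ID@7 stall=0 (-) EX@8 MEM@9 WB@10
I4 sub r2 <- r1,r1: IF@7 ID@8 stall=2 (RAW on I3.r1 (WB@10)) EX@11 MEM@12 WB@13
I5 sub r4 <- r1,r4: IF@8 ID@11 stall=0 (-) EX@12 MEM@13 WB@14
I6 sub r3 <- r4,r1: IF@11 ID@12 stall=2 (RAW on I5.r4 (WB@14)) EX@15 MEM@16 WB@17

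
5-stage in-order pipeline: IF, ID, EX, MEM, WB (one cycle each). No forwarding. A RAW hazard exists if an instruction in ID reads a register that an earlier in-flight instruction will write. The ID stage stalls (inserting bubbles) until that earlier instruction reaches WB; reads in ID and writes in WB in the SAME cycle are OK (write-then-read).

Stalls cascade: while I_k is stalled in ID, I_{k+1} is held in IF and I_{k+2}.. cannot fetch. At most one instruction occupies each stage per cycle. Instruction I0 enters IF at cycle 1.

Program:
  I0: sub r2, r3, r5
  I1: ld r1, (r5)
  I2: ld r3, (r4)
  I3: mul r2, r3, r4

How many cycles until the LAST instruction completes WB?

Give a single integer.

I0 sub r2 <- r3,r5: IF@1 ID@2 stall=0 (-) EX@3 MEM@4 WB@5
I1 ld r1 <- r5: IF@2 ID@3 stall=0 (-) EX@4 MEM@5 WB@6
I2 ld r3 <- r4: IF@3 ID@4 stall=0 (-) EX@5 MEM@6 WB@7
I3 mul r2 <- r3,r4: IF@4 ID@5 stall=2 (RAW on I2.r3 (WB@7)) EX@8 MEM@9 WB@10

Answer: 10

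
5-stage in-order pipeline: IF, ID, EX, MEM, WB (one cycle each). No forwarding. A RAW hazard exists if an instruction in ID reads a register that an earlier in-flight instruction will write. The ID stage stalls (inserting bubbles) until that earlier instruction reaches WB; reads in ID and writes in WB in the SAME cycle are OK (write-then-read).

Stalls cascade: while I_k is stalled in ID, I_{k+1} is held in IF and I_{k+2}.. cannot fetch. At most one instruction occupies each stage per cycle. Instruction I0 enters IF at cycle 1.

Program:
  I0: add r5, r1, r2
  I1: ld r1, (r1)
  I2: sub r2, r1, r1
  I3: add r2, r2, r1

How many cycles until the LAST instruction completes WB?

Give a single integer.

Answer: 12

Derivation:
I0 add r5 <- r1,r2: IF@1 ID@2 stall=0 (-) EX@3 MEM@4 WB@5
I1 ld r1 <- r1: IF@2 ID@3 stall=0 (-) EX@4 MEM@5 WB@6
I2 sub r2 <- r1,r1: IF@3 ID@4 stall=2 (RAW on I1.r1 (WB@6)) EX@7 MEM@8 WB@9
I3 add r2 <- r2,r1: IF@4 ID@7 stall=2 (RAW on I2.r2 (WB@9)) EX@10 MEM@11 WB@12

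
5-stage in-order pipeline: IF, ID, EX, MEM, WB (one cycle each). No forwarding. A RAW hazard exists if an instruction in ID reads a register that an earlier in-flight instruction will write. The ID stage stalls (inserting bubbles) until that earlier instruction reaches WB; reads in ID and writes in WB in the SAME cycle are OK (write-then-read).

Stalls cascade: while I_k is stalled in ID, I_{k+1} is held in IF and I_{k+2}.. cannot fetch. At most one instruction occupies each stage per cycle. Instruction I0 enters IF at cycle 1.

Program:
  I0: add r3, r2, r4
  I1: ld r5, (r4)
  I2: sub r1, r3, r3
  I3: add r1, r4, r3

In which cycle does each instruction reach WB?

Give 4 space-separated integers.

I0 add r3 <- r2,r4: IF@1 ID@2 stall=0 (-) EX@3 MEM@4 WB@5
I1 ld r5 <- r4: IF@2 ID@3 stall=0 (-) EX@4 MEM@5 WB@6
I2 sub r1 <- r3,r3: IF@3 ID@4 stall=1 (RAW on I0.r3 (WB@5)) EX@6 MEM@7 WB@8
I3 add r1 <- r4,r3: IF@4 ID@6 stall=0 (-) EX@7 MEM@8 WB@9

Answer: 5 6 8 9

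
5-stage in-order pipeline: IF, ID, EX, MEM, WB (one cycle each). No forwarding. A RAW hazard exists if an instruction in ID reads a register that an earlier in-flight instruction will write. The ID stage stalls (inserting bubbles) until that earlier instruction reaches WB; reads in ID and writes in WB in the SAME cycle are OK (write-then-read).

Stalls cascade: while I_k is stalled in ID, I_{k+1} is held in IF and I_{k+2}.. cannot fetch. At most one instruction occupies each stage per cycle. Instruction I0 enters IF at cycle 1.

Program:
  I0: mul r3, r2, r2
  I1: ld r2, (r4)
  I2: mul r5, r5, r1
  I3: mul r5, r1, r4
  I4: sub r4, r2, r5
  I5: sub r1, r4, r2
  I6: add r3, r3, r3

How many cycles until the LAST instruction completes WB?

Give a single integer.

I0 mul r3 <- r2,r2: IF@1 ID@2 stall=0 (-) EX@3 MEM@4 WB@5
I1 ld r2 <- r4: IF@2 ID@3 stall=0 (-) EX@4 MEM@5 WB@6
I2 mul r5 <- r5,r1: IF@3 ID@4 stall=0 (-) EX@5 MEM@6 WB@7
I3 mul r5 <- r1,r4: IF@4 ID@5 stall=0 (-) EX@6 MEM@7 WB@8
I4 sub r4 <- r2,r5: IF@5 ID@6 stall=2 (RAW on I3.r5 (WB@8)) EX@9 MEM@10 WB@11
I5 sub r1 <- r4,r2: IF@6 ID@9 stall=2 (RAW on I4.r4 (WB@11)) EX@12 MEM@13 WB@14
I6 add r3 <- r3,r3: IF@9 ID@12 stall=0 (-) EX@13 MEM@14 WB@15

Answer: 15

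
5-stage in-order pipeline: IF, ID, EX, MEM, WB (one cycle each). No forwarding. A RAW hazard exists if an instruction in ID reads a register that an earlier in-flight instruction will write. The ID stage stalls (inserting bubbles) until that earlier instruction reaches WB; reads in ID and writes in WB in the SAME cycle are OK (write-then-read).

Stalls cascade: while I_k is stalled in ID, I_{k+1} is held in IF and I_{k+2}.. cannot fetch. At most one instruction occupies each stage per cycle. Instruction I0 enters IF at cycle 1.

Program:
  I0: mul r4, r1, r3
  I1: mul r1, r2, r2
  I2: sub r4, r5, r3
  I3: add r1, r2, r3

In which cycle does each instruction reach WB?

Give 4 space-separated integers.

I0 mul r4 <- r1,r3: IF@1 ID@2 stall=0 (-) EX@3 MEM@4 WB@5
I1 mul r1 <- r2,r2: IF@2 ID@3 stall=0 (-) EX@4 MEM@5 WB@6
I2 sub r4 <- r5,r3: IF@3 ID@4 stall=0 (-) EX@5 MEM@6 WB@7
I3 add r1 <- r2,r3: IF@4 ID@5 stall=0 (-) EX@6 MEM@7 WB@8

Answer: 5 6 7 8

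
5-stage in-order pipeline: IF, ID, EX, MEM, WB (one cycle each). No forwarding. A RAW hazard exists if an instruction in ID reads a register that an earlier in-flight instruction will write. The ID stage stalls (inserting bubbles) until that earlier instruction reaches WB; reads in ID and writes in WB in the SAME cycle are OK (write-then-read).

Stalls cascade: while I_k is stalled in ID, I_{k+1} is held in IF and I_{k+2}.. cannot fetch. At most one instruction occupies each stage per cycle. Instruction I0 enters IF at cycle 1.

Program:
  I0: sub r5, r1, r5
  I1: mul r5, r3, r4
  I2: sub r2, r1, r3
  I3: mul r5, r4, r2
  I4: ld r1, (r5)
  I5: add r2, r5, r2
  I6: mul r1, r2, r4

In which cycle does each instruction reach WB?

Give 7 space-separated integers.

Answer: 5 6 7 10 13 14 17

Derivation:
I0 sub r5 <- r1,r5: IF@1 ID@2 stall=0 (-) EX@3 MEM@4 WB@5
I1 mul r5 <- r3,r4: IF@2 ID@3 stall=0 (-) EX@4 MEM@5 WB@6
I2 sub r2 <- r1,r3: IF@3 ID@4 stall=0 (-) EX@5 MEM@6 WB@7
I3 mul r5 <- r4,r2: IF@4 ID@5 stall=2 (RAW on I2.r2 (WB@7)) EX@8 MEM@9 WB@10
I4 ld r1 <- r5: IF@5 ID@8 stall=2 (RAW on I3.r5 (WB@10)) EX@11 MEM@12 WB@13
I5 add r2 <- r5,r2: IF@8 ID@11 stall=0 (-) EX@12 MEM@13 WB@14
I6 mul r1 <- r2,r4: IF@11 ID@12 stall=2 (RAW on I5.r2 (WB@14)) EX@15 MEM@16 WB@17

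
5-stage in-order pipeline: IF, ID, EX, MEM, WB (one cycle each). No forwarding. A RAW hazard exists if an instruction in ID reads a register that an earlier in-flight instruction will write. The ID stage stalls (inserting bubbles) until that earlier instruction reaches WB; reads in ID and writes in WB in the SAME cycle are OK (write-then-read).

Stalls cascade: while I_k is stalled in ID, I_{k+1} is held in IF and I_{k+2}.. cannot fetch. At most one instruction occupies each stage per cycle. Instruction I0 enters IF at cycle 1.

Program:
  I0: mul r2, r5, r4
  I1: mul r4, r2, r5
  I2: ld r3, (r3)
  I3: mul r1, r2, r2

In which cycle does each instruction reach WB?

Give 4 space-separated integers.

Answer: 5 8 9 10

Derivation:
I0 mul r2 <- r5,r4: IF@1 ID@2 stall=0 (-) EX@3 MEM@4 WB@5
I1 mul r4 <- r2,r5: IF@2 ID@3 stall=2 (RAW on I0.r2 (WB@5)) EX@6 MEM@7 WB@8
I2 ld r3 <- r3: IF@3 ID@6 stall=0 (-) EX@7 MEM@8 WB@9
I3 mul r1 <- r2,r2: IF@6 ID@7 stall=0 (-) EX@8 MEM@9 WB@10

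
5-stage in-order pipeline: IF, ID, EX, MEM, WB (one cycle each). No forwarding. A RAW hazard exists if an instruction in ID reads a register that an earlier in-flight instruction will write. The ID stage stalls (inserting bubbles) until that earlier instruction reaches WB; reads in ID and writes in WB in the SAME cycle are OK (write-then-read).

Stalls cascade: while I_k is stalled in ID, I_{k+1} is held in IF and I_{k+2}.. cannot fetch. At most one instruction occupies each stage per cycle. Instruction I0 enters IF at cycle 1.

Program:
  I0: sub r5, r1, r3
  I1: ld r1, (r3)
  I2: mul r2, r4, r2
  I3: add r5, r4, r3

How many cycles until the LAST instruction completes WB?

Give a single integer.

I0 sub r5 <- r1,r3: IF@1 ID@2 stall=0 (-) EX@3 MEM@4 WB@5
I1 ld r1 <- r3: IF@2 ID@3 stall=0 (-) EX@4 MEM@5 WB@6
I2 mul r2 <- r4,r2: IF@3 ID@4 stall=0 (-) EX@5 MEM@6 WB@7
I3 add r5 <- r4,r3: IF@4 ID@5 stall=0 (-) EX@6 MEM@7 WB@8

Answer: 8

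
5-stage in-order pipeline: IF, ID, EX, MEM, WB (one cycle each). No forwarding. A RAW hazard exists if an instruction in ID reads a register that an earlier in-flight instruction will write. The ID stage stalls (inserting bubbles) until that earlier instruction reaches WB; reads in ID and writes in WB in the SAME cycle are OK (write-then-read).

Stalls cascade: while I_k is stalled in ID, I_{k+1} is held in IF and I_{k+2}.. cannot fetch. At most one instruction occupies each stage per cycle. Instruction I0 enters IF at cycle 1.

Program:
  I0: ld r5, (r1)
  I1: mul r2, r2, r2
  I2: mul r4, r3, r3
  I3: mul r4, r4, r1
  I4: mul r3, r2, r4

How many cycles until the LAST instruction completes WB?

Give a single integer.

I0 ld r5 <- r1: IF@1 ID@2 stall=0 (-) EX@3 MEM@4 WB@5
I1 mul r2 <- r2,r2: IF@2 ID@3 stall=0 (-) EX@4 MEM@5 WB@6
I2 mul r4 <- r3,r3: IF@3 ID@4 stall=0 (-) EX@5 MEM@6 WB@7
I3 mul r4 <- r4,r1: IF@4 ID@5 stall=2 (RAW on I2.r4 (WB@7)) EX@8 MEM@9 WB@10
I4 mul r3 <- r2,r4: IF@5 ID@8 stall=2 (RAW on I3.r4 (WB@10)) EX@11 MEM@12 WB@13

Answer: 13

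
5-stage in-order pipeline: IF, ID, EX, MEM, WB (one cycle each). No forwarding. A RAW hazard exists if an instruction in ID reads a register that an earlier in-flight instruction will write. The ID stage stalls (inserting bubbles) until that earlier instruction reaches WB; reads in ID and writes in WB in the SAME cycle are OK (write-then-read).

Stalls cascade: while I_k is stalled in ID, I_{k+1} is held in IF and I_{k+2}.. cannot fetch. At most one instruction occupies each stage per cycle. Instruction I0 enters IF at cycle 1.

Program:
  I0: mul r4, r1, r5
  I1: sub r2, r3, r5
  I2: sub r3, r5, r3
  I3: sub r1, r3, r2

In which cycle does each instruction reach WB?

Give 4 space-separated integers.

I0 mul r4 <- r1,r5: IF@1 ID@2 stall=0 (-) EX@3 MEM@4 WB@5
I1 sub r2 <- r3,r5: IF@2 ID@3 stall=0 (-) EX@4 MEM@5 WB@6
I2 sub r3 <- r5,r3: IF@3 ID@4 stall=0 (-) EX@5 MEM@6 WB@7
I3 sub r1 <- r3,r2: IF@4 ID@5 stall=2 (RAW on I2.r3 (WB@7)) EX@8 MEM@9 WB@10

Answer: 5 6 7 10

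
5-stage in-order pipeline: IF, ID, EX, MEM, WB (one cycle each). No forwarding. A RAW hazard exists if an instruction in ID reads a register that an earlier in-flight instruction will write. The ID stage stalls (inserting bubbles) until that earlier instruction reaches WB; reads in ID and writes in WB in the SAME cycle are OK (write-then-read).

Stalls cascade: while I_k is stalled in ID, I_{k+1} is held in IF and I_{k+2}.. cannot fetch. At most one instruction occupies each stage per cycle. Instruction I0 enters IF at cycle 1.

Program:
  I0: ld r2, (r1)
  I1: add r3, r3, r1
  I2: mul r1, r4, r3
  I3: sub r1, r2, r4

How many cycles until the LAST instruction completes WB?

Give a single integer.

Answer: 10

Derivation:
I0 ld r2 <- r1: IF@1 ID@2 stall=0 (-) EX@3 MEM@4 WB@5
I1 add r3 <- r3,r1: IF@2 ID@3 stall=0 (-) EX@4 MEM@5 WB@6
I2 mul r1 <- r4,r3: IF@3 ID@4 stall=2 (RAW on I1.r3 (WB@6)) EX@7 MEM@8 WB@9
I3 sub r1 <- r2,r4: IF@4 ID@7 stall=0 (-) EX@8 MEM@9 WB@10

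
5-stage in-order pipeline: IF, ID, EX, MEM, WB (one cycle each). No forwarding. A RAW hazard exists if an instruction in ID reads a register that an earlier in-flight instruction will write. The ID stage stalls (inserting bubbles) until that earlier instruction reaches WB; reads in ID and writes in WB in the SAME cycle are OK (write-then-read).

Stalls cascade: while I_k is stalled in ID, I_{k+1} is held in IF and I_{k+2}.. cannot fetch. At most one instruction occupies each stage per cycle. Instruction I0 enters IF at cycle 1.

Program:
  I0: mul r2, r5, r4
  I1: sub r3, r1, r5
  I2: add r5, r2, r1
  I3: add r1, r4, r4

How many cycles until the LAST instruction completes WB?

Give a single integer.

I0 mul r2 <- r5,r4: IF@1 ID@2 stall=0 (-) EX@3 MEM@4 WB@5
I1 sub r3 <- r1,r5: IF@2 ID@3 stall=0 (-) EX@4 MEM@5 WB@6
I2 add r5 <- r2,r1: IF@3 ID@4 stall=1 (RAW on I0.r2 (WB@5)) EX@6 MEM@7 WB@8
I3 add r1 <- r4,r4: IF@4 ID@6 stall=0 (-) EX@7 MEM@8 WB@9

Answer: 9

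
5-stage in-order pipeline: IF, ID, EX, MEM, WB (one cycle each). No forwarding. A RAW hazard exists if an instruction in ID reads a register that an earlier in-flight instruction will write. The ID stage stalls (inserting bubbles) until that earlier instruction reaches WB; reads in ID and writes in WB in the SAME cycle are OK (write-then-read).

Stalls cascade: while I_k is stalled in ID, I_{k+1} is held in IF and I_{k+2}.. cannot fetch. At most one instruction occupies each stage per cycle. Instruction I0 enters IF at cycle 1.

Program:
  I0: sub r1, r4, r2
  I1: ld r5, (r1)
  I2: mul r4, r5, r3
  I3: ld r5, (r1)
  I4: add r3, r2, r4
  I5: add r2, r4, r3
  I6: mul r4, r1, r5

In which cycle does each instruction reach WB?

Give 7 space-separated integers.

Answer: 5 8 11 12 14 17 18

Derivation:
I0 sub r1 <- r4,r2: IF@1 ID@2 stall=0 (-) EX@3 MEM@4 WB@5
I1 ld r5 <- r1: IF@2 ID@3 stall=2 (RAW on I0.r1 (WB@5)) EX@6 MEM@7 WB@8
I2 mul r4 <- r5,r3: IF@3 ID@6 stall=2 (RAW on I1.r5 (WB@8)) EX@9 MEM@10 WB@11
I3 ld r5 <- r1: IF@6 ID@9 stall=0 (-) EX@10 MEM@11 WB@12
I4 add r3 <- r2,r4: IF@9 ID@10 stall=1 (RAW on I2.r4 (WB@11)) EX@12 MEM@13 WB@14
I5 add r2 <- r4,r3: IF@10 ID@12 stall=2 (RAW on I4.r3 (WB@14)) EX@15 MEM@16 WB@17
I6 mul r4 <- r1,r5: IF@12 ID@15 stall=0 (-) EX@16 MEM@17 WB@18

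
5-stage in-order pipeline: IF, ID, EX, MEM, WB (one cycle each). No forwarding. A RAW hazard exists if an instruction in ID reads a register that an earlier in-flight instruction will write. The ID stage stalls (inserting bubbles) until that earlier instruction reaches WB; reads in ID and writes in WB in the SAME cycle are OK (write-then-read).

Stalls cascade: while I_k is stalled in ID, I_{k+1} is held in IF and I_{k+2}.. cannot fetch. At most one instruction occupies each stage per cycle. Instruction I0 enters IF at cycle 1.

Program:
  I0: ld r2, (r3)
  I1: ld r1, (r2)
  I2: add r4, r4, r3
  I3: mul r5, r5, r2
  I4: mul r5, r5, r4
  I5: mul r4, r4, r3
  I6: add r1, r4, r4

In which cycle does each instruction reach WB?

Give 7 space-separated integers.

I0 ld r2 <- r3: IF@1 ID@2 stall=0 (-) EX@3 MEM@4 WB@5
I1 ld r1 <- r2: IF@2 ID@3 stall=2 (RAW on I0.r2 (WB@5)) EX@6 MEM@7 WB@8
I2 add r4 <- r4,r3: IF@3 ID@6 stall=0 (-) EX@7 MEM@8 WB@9
I3 mul r5 <- r5,r2: IF@6 ID@7 stall=0 (-) EX@8 MEM@9 WB@10
I4 mul r5 <- r5,r4: IF@7 ID@8 stall=2 (RAW on I3.r5 (WB@10)) EX@11 MEM@12 WB@13
I5 mul r4 <- r4,r3: IF@8 ID@11 stall=0 (-) EX@12 MEM@13 WB@14
I6 add r1 <- r4,r4: IF@11 ID@12 stall=2 (RAW on I5.r4 (WB@14)) EX@15 MEM@16 WB@17

Answer: 5 8 9 10 13 14 17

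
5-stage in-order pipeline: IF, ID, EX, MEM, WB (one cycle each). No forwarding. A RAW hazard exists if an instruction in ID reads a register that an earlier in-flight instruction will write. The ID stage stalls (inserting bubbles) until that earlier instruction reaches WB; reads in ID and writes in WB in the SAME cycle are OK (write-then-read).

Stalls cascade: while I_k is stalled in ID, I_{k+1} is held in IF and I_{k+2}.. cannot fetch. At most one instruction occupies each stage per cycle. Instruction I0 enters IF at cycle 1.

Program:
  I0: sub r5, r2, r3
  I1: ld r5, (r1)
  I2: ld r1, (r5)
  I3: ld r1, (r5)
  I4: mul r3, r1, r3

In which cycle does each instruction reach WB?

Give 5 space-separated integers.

Answer: 5 6 9 10 13

Derivation:
I0 sub r5 <- r2,r3: IF@1 ID@2 stall=0 (-) EX@3 MEM@4 WB@5
I1 ld r5 <- r1: IF@2 ID@3 stall=0 (-) EX@4 MEM@5 WB@6
I2 ld r1 <- r5: IF@3 ID@4 stall=2 (RAW on I1.r5 (WB@6)) EX@7 MEM@8 WB@9
I3 ld r1 <- r5: IF@4 ID@7 stall=0 (-) EX@8 MEM@9 WB@10
I4 mul r3 <- r1,r3: IF@7 ID@8 stall=2 (RAW on I3.r1 (WB@10)) EX@11 MEM@12 WB@13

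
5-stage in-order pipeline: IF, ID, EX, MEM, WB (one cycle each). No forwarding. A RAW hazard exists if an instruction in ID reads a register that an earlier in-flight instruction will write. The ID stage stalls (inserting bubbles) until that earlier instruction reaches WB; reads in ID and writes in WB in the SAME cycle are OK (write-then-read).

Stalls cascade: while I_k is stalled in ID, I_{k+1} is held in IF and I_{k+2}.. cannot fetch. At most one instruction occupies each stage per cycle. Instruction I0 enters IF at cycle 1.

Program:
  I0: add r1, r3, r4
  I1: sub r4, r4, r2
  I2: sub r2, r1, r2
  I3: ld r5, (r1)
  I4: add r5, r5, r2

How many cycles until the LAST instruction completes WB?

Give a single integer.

I0 add r1 <- r3,r4: IF@1 ID@2 stall=0 (-) EX@3 MEM@4 WB@5
I1 sub r4 <- r4,r2: IF@2 ID@3 stall=0 (-) EX@4 MEM@5 WB@6
I2 sub r2 <- r1,r2: IF@3 ID@4 stall=1 (RAW on I0.r1 (WB@5)) EX@6 MEM@7 WB@8
I3 ld r5 <- r1: IF@4 ID@6 stall=0 (-) EX@7 MEM@8 WB@9
I4 add r5 <- r5,r2: IF@6 ID@7 stall=2 (RAW on I3.r5 (WB@9)) EX@10 MEM@11 WB@12

Answer: 12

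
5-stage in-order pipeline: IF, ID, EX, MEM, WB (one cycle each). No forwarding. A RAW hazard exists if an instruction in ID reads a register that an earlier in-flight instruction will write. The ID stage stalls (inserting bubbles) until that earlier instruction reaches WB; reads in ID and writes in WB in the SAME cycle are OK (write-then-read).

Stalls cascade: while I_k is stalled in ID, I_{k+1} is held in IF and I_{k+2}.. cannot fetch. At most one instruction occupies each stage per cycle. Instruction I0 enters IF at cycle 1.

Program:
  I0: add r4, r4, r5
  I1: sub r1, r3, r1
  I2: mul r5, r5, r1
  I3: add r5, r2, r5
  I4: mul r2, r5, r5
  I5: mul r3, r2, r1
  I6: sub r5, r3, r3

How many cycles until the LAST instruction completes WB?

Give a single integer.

Answer: 21

Derivation:
I0 add r4 <- r4,r5: IF@1 ID@2 stall=0 (-) EX@3 MEM@4 WB@5
I1 sub r1 <- r3,r1: IF@2 ID@3 stall=0 (-) EX@4 MEM@5 WB@6
I2 mul r5 <- r5,r1: IF@3 ID@4 stall=2 (RAW on I1.r1 (WB@6)) EX@7 MEM@8 WB@9
I3 add r5 <- r2,r5: IF@4 ID@7 stall=2 (RAW on I2.r5 (WB@9)) EX@10 MEM@11 WB@12
I4 mul r2 <- r5,r5: IF@7 ID@10 stall=2 (RAW on I3.r5 (WB@12)) EX@13 MEM@14 WB@15
I5 mul r3 <- r2,r1: IF@10 ID@13 stall=2 (RAW on I4.r2 (WB@15)) EX@16 MEM@17 WB@18
I6 sub r5 <- r3,r3: IF@13 ID@16 stall=2 (RAW on I5.r3 (WB@18)) EX@19 MEM@20 WB@21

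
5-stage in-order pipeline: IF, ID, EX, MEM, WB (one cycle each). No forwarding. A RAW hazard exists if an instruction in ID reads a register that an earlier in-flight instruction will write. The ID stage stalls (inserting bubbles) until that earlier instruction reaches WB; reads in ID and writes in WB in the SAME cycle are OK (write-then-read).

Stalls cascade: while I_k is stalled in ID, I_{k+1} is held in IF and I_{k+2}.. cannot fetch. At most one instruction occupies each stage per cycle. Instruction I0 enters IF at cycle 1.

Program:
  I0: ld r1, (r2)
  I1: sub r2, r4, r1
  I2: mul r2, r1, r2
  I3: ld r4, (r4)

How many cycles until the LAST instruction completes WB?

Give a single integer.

I0 ld r1 <- r2: IF@1 ID@2 stall=0 (-) EX@3 MEM@4 WB@5
I1 sub r2 <- r4,r1: IF@2 ID@3 stall=2 (RAW on I0.r1 (WB@5)) EX@6 MEM@7 WB@8
I2 mul r2 <- r1,r2: IF@3 ID@6 stall=2 (RAW on I1.r2 (WB@8)) EX@9 MEM@10 WB@11
I3 ld r4 <- r4: IF@6 ID@9 stall=0 (-) EX@10 MEM@11 WB@12

Answer: 12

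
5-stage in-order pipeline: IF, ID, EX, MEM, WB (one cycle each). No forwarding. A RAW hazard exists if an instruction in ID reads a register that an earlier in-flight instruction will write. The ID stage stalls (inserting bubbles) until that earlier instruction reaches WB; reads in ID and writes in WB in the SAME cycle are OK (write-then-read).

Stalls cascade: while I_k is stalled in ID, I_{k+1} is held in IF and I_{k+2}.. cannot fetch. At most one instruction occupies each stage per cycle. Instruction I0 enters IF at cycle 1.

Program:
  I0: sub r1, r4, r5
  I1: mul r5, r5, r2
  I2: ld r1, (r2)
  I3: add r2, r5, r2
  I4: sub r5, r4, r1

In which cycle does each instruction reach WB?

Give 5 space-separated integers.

I0 sub r1 <- r4,r5: IF@1 ID@2 stall=0 (-) EX@3 MEM@4 WB@5
I1 mul r5 <- r5,r2: IF@2 ID@3 stall=0 (-) EX@4 MEM@5 WB@6
I2 ld r1 <- r2: IF@3 ID@4 stall=0 (-) EX@5 MEM@6 WB@7
I3 add r2 <- r5,r2: IF@4 ID@5 stall=1 (RAW on I1.r5 (WB@6)) EX@7 MEM@8 WB@9
I4 sub r5 <- r4,r1: IF@5 ID@7 stall=0 (-) EX@8 MEM@9 WB@10

Answer: 5 6 7 9 10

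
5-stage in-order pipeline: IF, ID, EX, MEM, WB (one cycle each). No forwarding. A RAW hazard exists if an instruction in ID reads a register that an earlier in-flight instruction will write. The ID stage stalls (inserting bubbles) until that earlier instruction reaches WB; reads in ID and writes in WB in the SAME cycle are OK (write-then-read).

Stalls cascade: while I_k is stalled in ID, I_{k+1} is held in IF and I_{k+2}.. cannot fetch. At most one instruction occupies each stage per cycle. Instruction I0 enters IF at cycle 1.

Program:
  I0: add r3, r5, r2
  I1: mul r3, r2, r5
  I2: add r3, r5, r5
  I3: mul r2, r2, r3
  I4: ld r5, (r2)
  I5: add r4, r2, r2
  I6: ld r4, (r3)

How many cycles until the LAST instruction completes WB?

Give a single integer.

I0 add r3 <- r5,r2: IF@1 ID@2 stall=0 (-) EX@3 MEM@4 WB@5
I1 mul r3 <- r2,r5: IF@2 ID@3 stall=0 (-) EX@4 MEM@5 WB@6
I2 add r3 <- r5,r5: IF@3 ID@4 stall=0 (-) EX@5 MEM@6 WB@7
I3 mul r2 <- r2,r3: IF@4 ID@5 stall=2 (RAW on I2.r3 (WB@7)) EX@8 MEM@9 WB@10
I4 ld r5 <- r2: IF@5 ID@8 stall=2 (RAW on I3.r2 (WB@10)) EX@11 MEM@12 WB@13
I5 add r4 <- r2,r2: IF@8 ID@11 stall=0 (-) EX@12 MEM@13 WB@14
I6 ld r4 <- r3: IF@11 ID@12 stall=0 (-) EX@13 MEM@14 WB@15

Answer: 15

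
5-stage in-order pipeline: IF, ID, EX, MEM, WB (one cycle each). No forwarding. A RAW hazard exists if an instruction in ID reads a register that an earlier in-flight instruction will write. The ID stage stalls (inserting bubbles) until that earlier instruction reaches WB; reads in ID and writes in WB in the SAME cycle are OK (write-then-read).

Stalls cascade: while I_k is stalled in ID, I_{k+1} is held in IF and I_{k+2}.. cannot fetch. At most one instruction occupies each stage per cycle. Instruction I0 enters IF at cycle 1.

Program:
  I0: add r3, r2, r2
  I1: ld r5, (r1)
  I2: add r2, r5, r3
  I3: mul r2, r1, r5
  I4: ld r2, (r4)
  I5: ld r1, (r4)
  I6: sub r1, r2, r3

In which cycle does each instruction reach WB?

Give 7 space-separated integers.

Answer: 5 6 9 10 11 12 14

Derivation:
I0 add r3 <- r2,r2: IF@1 ID@2 stall=0 (-) EX@3 MEM@4 WB@5
I1 ld r5 <- r1: IF@2 ID@3 stall=0 (-) EX@4 MEM@5 WB@6
I2 add r2 <- r5,r3: IF@3 ID@4 stall=2 (RAW on I1.r5 (WB@6)) EX@7 MEM@8 WB@9
I3 mul r2 <- r1,r5: IF@4 ID@7 stall=0 (-) EX@8 MEM@9 WB@10
I4 ld r2 <- r4: IF@7 ID@8 stall=0 (-) EX@9 MEM@10 WB@11
I5 ld r1 <- r4: IF@8 ID@9 stall=0 (-) EX@10 MEM@11 WB@12
I6 sub r1 <- r2,r3: IF@9 ID@10 stall=1 (RAW on I4.r2 (WB@11)) EX@12 MEM@13 WB@14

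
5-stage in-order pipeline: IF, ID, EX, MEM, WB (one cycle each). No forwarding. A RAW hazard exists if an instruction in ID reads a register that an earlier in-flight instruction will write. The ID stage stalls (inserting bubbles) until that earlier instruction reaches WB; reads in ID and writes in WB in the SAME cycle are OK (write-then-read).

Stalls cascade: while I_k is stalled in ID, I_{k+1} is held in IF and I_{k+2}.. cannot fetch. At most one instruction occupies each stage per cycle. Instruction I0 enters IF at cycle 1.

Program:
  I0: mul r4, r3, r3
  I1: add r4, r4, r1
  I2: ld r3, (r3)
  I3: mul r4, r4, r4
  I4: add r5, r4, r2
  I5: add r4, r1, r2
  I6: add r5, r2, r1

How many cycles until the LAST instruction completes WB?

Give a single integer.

Answer: 16

Derivation:
I0 mul r4 <- r3,r3: IF@1 ID@2 stall=0 (-) EX@3 MEM@4 WB@5
I1 add r4 <- r4,r1: IF@2 ID@3 stall=2 (RAW on I0.r4 (WB@5)) EX@6 MEM@7 WB@8
I2 ld r3 <- r3: IF@3 ID@6 stall=0 (-) EX@7 MEM@8 WB@9
I3 mul r4 <- r4,r4: IF@6 ID@7 stall=1 (RAW on I1.r4 (WB@8)) EX@9 MEM@10 WB@11
I4 add r5 <- r4,r2: IF@7 ID@9 stall=2 (RAW on I3.r4 (WB@11)) EX@12 MEM@13 WB@14
I5 add r4 <- r1,r2: IF@9 ID@12 stall=0 (-) EX@13 MEM@14 WB@15
I6 add r5 <- r2,r1: IF@12 ID@13 stall=0 (-) EX@14 MEM@15 WB@16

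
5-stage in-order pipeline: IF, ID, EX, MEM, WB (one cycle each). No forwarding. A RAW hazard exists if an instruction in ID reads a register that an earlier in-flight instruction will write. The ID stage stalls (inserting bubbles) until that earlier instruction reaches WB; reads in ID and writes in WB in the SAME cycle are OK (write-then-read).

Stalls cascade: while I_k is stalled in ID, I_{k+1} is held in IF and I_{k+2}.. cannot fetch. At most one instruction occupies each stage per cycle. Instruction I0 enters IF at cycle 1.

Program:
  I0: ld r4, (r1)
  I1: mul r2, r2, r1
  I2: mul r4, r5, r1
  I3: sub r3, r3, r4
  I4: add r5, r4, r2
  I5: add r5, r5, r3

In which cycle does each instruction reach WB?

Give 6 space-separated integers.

I0 ld r4 <- r1: IF@1 ID@2 stall=0 (-) EX@3 MEM@4 WB@5
I1 mul r2 <- r2,r1: IF@2 ID@3 stall=0 (-) EX@4 MEM@5 WB@6
I2 mul r4 <- r5,r1: IF@3 ID@4 stall=0 (-) EX@5 MEM@6 WB@7
I3 sub r3 <- r3,r4: IF@4 ID@5 stall=2 (RAW on I2.r4 (WB@7)) EX@8 MEM@9 WB@10
I4 add r5 <- r4,r2: IF@5 ID@8 stall=0 (-) EX@9 MEM@10 WB@11
I5 add r5 <- r5,r3: IF@8 ID@9 stall=2 (RAW on I4.r5 (WB@11)) EX@12 MEM@13 WB@14

Answer: 5 6 7 10 11 14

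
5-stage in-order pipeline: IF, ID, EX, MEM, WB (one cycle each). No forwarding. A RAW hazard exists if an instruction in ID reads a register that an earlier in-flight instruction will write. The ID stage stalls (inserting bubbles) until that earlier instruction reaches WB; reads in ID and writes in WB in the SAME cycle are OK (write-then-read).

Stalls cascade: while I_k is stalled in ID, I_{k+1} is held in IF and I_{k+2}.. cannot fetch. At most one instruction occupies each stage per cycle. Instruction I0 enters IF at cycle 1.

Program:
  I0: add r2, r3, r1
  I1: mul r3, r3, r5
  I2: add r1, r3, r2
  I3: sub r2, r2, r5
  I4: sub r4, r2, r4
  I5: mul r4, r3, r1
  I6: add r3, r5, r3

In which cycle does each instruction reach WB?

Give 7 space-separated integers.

Answer: 5 6 9 10 13 14 15

Derivation:
I0 add r2 <- r3,r1: IF@1 ID@2 stall=0 (-) EX@3 MEM@4 WB@5
I1 mul r3 <- r3,r5: IF@2 ID@3 stall=0 (-) EX@4 MEM@5 WB@6
I2 add r1 <- r3,r2: IF@3 ID@4 stall=2 (RAW on I1.r3 (WB@6)) EX@7 MEM@8 WB@9
I3 sub r2 <- r2,r5: IF@4 ID@7 stall=0 (-) EX@8 MEM@9 WB@10
I4 sub r4 <- r2,r4: IF@7 ID@8 stall=2 (RAW on I3.r2 (WB@10)) EX@11 MEM@12 WB@13
I5 mul r4 <- r3,r1: IF@8 ID@11 stall=0 (-) EX@12 MEM@13 WB@14
I6 add r3 <- r5,r3: IF@11 ID@12 stall=0 (-) EX@13 MEM@14 WB@15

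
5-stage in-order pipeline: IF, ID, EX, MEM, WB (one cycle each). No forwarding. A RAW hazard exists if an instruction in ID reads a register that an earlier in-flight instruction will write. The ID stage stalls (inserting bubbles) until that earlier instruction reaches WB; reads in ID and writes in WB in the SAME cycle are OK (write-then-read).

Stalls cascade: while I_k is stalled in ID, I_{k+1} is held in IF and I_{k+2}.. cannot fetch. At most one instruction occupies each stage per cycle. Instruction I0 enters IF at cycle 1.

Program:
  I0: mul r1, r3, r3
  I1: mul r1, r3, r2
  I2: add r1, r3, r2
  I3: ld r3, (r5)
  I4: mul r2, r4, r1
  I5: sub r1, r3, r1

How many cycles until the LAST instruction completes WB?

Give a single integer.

I0 mul r1 <- r3,r3: IF@1 ID@2 stall=0 (-) EX@3 MEM@4 WB@5
I1 mul r1 <- r3,r2: IF@2 ID@3 stall=0 (-) EX@4 MEM@5 WB@6
I2 add r1 <- r3,r2: IF@3 ID@4 stall=0 (-) EX@5 MEM@6 WB@7
I3 ld r3 <- r5: IF@4 ID@5 stall=0 (-) EX@6 MEM@7 WB@8
I4 mul r2 <- r4,r1: IF@5 ID@6 stall=1 (RAW on I2.r1 (WB@7)) EX@8 MEM@9 WB@10
I5 sub r1 <- r3,r1: IF@6 ID@8 stall=0 (-) EX@9 MEM@10 WB@11

Answer: 11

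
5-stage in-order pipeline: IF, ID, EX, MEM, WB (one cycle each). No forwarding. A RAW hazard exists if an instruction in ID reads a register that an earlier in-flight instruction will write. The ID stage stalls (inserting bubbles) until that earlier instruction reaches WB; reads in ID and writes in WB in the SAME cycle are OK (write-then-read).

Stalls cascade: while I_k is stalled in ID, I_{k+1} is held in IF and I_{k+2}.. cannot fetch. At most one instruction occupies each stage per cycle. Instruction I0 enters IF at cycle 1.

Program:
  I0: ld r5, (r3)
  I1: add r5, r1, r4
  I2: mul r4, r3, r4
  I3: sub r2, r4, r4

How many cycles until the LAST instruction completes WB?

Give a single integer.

I0 ld r5 <- r3: IF@1 ID@2 stall=0 (-) EX@3 MEM@4 WB@5
I1 add r5 <- r1,r4: IF@2 ID@3 stall=0 (-) EX@4 MEM@5 WB@6
I2 mul r4 <- r3,r4: IF@3 ID@4 stall=0 (-) EX@5 MEM@6 WB@7
I3 sub r2 <- r4,r4: IF@4 ID@5 stall=2 (RAW on I2.r4 (WB@7)) EX@8 MEM@9 WB@10

Answer: 10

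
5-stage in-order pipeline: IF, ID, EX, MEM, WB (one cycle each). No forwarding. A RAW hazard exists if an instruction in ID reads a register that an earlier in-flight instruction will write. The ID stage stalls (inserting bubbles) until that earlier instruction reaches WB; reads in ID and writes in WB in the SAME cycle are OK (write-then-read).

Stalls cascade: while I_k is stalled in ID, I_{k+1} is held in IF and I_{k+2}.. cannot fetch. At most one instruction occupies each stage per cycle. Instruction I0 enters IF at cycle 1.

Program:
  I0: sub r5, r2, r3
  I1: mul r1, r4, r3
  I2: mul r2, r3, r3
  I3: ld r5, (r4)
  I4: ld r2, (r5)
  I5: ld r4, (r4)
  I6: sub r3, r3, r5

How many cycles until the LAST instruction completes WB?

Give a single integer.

Answer: 13

Derivation:
I0 sub r5 <- r2,r3: IF@1 ID@2 stall=0 (-) EX@3 MEM@4 WB@5
I1 mul r1 <- r4,r3: IF@2 ID@3 stall=0 (-) EX@4 MEM@5 WB@6
I2 mul r2 <- r3,r3: IF@3 ID@4 stall=0 (-) EX@5 MEM@6 WB@7
I3 ld r5 <- r4: IF@4 ID@5 stall=0 (-) EX@6 MEM@7 WB@8
I4 ld r2 <- r5: IF@5 ID@6 stall=2 (RAW on I3.r5 (WB@8)) EX@9 MEM@10 WB@11
I5 ld r4 <- r4: IF@6 ID@9 stall=0 (-) EX@10 MEM@11 WB@12
I6 sub r3 <- r3,r5: IF@9 ID@10 stall=0 (-) EX@11 MEM@12 WB@13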